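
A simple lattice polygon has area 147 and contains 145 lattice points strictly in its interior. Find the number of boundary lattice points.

6

Pick's theorem gives A = I + B/2 − 1, so B = 2(A − I + 1) = 2(147 − 145 + 1) = 6.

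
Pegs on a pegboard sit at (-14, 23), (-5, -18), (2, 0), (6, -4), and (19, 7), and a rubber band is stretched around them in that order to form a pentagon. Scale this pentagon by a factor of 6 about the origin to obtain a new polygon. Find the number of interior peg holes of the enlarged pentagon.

18841

Using the shoelace formula, 2A = |[(-14)·(-18) − (-5)·23] + [(-5)·0 − 2·(-18)] + [2·(-4) − 6·0] + [6·7 − 19·(-4)] + [19·23 − (-14)·7]| = 1048, so the area is 524.
Summing gcd(|Δx|,|Δy|) over the edges gives the boundary count: gcd(9,41) + gcd(7,18) + gcd(4,4) + gcd(13,11) + gcd(33,16) = 1+1+4+1+1 = 8.
Scaling by 6 multiplies the area by 6² = 36 (so the new area is 18864) and multiplies the boundary lattice-point count by 6, giving 48.
By Pick's theorem, the interior count of the dilated polygon is 18864 − 48/2 + 1 = 18841.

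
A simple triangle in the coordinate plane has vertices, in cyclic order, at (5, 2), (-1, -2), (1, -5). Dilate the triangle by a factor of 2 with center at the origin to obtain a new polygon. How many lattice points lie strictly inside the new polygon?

The shoelace formula gives twice the area as |[5·(-2) − (-1)·2] + [(-1)·(-5) − 1·(-2)] + [1·2 − 5·(-5)]| = 26, so the area is 13.
Summing gcd(|Δx|,|Δy|) over the edges gives the boundary count: gcd(6,4) + gcd(2,3) + gcd(4,7) = 2+1+1 = 4.
Scaling by 2 multiplies the area by 2² = 4 (so the new area is 52) and multiplies the boundary lattice-point count by 2, giving 8.
By Pick's theorem, the interior count of the dilated polygon is 52 − 8/2 + 1 = 49.

49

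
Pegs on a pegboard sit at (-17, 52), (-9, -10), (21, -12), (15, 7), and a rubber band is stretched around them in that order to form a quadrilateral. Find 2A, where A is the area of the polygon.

Using the shoelace formula, 2A = |[(-17)·(-10) − (-9)·52] + [(-9)·(-12) − 21·(-10)] + [21·7 − 15·(-12)] + [15·52 − (-17)·7]| = 2182, so the area is 1091.

2182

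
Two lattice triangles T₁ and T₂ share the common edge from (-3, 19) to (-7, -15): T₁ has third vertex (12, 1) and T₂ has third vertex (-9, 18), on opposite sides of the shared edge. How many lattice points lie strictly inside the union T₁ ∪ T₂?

The union is the simple quadrilateral with vertices (-3, 19), (12, 1), (-7, -15), (-9, 18) in order.
By the shoelace formula, twice the signed area is |((-3)·1 − 12·19) + (12·(-15) − (-7)·1) + ((-7)·18 − (-9)·(-15)) + ((-9)·19 − (-3)·18)| = 782, so the area is 391.
The number of boundary lattice points is Σ gcd(|Δx|,|Δy|) = gcd(15,18) + gcd(19,16) + gcd(2,33) + gcd(6,1) = 3+1+1+1 = 6.
By Pick's theorem I = A − B/2 + 1 = 391 − 6/2 + 1 = 389.

389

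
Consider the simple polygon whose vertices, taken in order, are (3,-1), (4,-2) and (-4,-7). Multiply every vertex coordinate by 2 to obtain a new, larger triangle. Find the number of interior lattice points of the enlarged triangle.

24

Using the shoelace formula, 2A = |(3·(-2) − 4·(-1)) + (4·(-7) − (-4)·(-2)) + ((-4)·(-1) − 3·(-7))| = 13, so the area is 13/2.
The number of boundary lattice points is Σ gcd(|Δx|,|Δy|) = gcd(1,1) + gcd(8,5) + gcd(7,6) = 1+1+1 = 3.
Scaling by 2 multiplies the area by 2² = 4 (so the new area is 26) and multiplies the boundary lattice-point count by 2, giving 6.
By Pick's theorem, the interior count of the dilated polygon is 26 − 6/2 + 1 = 24.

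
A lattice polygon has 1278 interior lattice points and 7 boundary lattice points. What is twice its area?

Pick's theorem states A = I + B/2 − 1, so A = 1278 + 7/2 − 1 = 2561/2.
Hence 2A = 2561.

2561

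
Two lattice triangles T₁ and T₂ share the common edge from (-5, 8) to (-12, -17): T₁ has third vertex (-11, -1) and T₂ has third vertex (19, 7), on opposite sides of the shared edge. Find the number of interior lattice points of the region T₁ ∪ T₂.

The union is the simple quadrilateral with vertices (-5, 8), (-11, -1), (-12, -17), (19, 7) in order.
By the shoelace formula, twice the signed area is |[(-5)·(-1) − (-11)·8] + [(-11)·(-17) − (-12)·(-1)] + [(-12)·7 − 19·(-17)] + [19·8 − (-5)·7]| = 694, so the area is 347.
The number of boundary lattice points is Σ gcd(|Δx|,|Δy|) = gcd(6,9) + gcd(1,16) + gcd(31,24) + gcd(24,1) = 3+1+1+1 = 6.
By Pick's theorem I = A − B/2 + 1 = 347 − 6/2 + 1 = 345.

345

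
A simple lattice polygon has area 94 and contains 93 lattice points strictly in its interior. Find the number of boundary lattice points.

Pick's theorem gives A = I + B/2 − 1, so B = 2(A − I + 1) = 2(94 − 93 + 1) = 4.

4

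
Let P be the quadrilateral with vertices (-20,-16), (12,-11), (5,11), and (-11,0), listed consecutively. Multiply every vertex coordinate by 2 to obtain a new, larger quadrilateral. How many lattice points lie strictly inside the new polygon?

Using the shoelace formula, 2A = |[(-20)·(-11) − 12·(-16)] + [12·11 − 5·(-11)] + [5·0 − (-11)·11] + [(-11)·(-16) − (-20)·0]| = 896, so the area is 448.
Along each edge there are gcd(|Δx|,|Δy|)+1 lattice points, so counting each shared vertex once the boundary has gcd(32,5) + gcd(7,22) + gcd(16,11) + gcd(9,16) = 1+1+1+1 = 4.
Scaling by 2 multiplies the area by 2² = 4 (so the new area is 1792) and multiplies the boundary lattice-point count by 2, giving 8.
By Pick's theorem, the interior count of the dilated polygon is 1792 − 8/2 + 1 = 1789.

1789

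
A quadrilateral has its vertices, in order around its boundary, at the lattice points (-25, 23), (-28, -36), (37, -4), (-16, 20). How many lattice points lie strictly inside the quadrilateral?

1896

Using the shoelace formula, 2A = |((-25)·(-36) − (-28)·23) + ((-28)·(-4) − 37·(-36)) + (37·20 − (-16)·(-4)) + ((-16)·23 − (-25)·20)| = 3796, so the area is 1898.
Summing gcd(|Δx|,|Δy|) over the edges gives the boundary count: gcd(3,59) + gcd(65,32) + gcd(53,24) + gcd(9,3) = 1+1+1+3 = 6.
Pick's theorem gives I = A − B/2 + 1 = 1898 − 6/2 + 1 = 1896.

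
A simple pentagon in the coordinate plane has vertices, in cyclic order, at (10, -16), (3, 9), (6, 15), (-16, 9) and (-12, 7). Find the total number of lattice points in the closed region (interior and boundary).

276

The shoelace formula gives twice the area as |[10·9 − 3·(-16)] + [3·15 − 6·9] + [6·9 − (-16)·15] + [(-16)·7 − (-12)·9] + [(-12)·(-16) − 10·7]| = 541, so the area is 270.5.
Along each edge there are gcd(|Δx|,|Δy|)+1 lattice points, so counting each shared vertex once the boundary has gcd(7,25) + gcd(3,6) + gcd(22,6) + gcd(4,2) + gcd(22,23) = 1+3+2+2+1 = 9.
Pick's theorem gives I = A − B/2 + 1 = 270.5 − 9/2 + 1 = 267, so the closed region contains I + B = 267 + 9 = 276 lattice points.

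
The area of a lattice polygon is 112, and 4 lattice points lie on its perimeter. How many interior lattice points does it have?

111

From Pick's theorem, I = A − B/2 + 1 = 112 − 4/2 + 1 = 111.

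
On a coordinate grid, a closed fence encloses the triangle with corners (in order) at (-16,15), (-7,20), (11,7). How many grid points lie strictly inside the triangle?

103

Using the shoelace formula, 2A = |((-16)·20 − (-7)·15) + ((-7)·7 − 11·20) + (11·15 − (-16)·7)| = 207, so the area is 103.5.
Summing gcd(|Δx|,|Δy|) over the edges gives the boundary count: gcd(9,5) + gcd(18,13) + gcd(27,8) = 1+1+1 = 3.
By Pick's theorem A = I + B/2 − 1, so I = 103.5 − 3/2 + 1 = 103.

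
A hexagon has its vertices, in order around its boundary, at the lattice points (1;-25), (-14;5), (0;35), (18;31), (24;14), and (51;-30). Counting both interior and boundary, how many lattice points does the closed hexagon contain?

2332

The shoelace formula gives twice the area as |(1·5 − (-14)·(-25)) + ((-14)·35 − 0·5) + (0·31 − 18·35) + (18·14 − 24·31) + (24·(-30) − 51·14) + (51·(-25) − 1·(-30))| = 4636, so the area is 2318.
The number of boundary lattice points is Σ gcd(|Δx|,|Δy|) = gcd(15,30) + gcd(14,30) + gcd(18,4) + gcd(6,17) + gcd(27,44) + gcd(50,5) = 15+2+2+1+1+5 = 26.
Pick's theorem gives I = A − B/2 + 1 = 2318 − 26/2 + 1 = 2306, so the closed region contains I + B = 2306 + 26 = 2332 lattice points.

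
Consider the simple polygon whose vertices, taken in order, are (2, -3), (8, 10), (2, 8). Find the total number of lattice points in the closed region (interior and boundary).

41

The shoelace formula gives twice the area as |(2·10 − 8·(-3)) + (8·8 − 2·10) + (2·(-3) − 2·8)| = 66, so the area is 33.
Along each edge there are gcd(|Δx|,|Δy|)+1 lattice points, so counting each shared vertex once the boundary has gcd(6,13) + gcd(6,2) + gcd(0,11) = 1+2+11 = 14.
Pick's theorem gives I = A − B/2 + 1 = 33 − 14/2 + 1 = 27, so the closed region contains I + B = 27 + 14 = 41 lattice points.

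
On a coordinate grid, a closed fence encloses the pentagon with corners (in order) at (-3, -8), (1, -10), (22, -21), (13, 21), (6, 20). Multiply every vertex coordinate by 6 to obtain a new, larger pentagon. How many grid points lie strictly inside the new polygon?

20101

By the shoelace formula, twice the signed area is |[(-3)·(-10) − 1·(-8)] + [1·(-21) − 22·(-10)] + [22·21 − 13·(-21)] + [13·20 − 6·21] + [6·(-8) − (-3)·20]| = 1118, so the area is 559.
Along each edge there are gcd(|Δx|,|Δy|)+1 lattice points, so counting each shared vertex once the boundary has gcd(4,2) + gcd(21,11) + gcd(9,42) + gcd(7,1) + gcd(9,28) = 2+1+3+1+1 = 8.
Scaling by 6 multiplies the area by 6² = 36 (so the new area is 20124) and multiplies the boundary lattice-point count by 6, giving 48.
By Pick's theorem, the interior count of the dilated polygon is 20124 − 48/2 + 1 = 20101.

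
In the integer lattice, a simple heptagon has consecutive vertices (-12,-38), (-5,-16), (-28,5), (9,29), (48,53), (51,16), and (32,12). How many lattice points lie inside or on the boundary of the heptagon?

Using the shoelace formula, 2A = |((-12)·(-16) − (-5)·(-38)) + ((-5)·5 − (-28)·(-16)) + ((-28)·29 − 9·5) + (9·53 − 48·29) + (48·16 − 51·53) + (51·12 − 32·16) + (32·(-38) − (-12)·12)| = 5150, so the area is 2575.
The number of boundary lattice points is Σ gcd(|Δx|,|Δy|) = gcd(7,22) + gcd(23,21) + gcd(37,24) + gcd(39,24) + gcd(3,37) + gcd(19,4) + gcd(44,50) = 1+1+1+3+1+1+2 = 10.
Pick's theorem gives I = A − B/2 + 1 = 2575 − 10/2 + 1 = 2571, so the closed region contains I + B = 2571 + 10 = 2581 lattice points.

2581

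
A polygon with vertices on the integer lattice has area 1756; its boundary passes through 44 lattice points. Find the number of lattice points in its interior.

From Pick's theorem, I = A − B/2 + 1 = 1756 − 44/2 + 1 = 1735.

1735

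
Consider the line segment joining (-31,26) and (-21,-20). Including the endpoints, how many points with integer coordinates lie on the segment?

The number of lattice points on a segment between lattice points is gcd(|Δx|,|Δy|) + 1 = gcd(10,46) + 1 = 2 + 1 = 3.

3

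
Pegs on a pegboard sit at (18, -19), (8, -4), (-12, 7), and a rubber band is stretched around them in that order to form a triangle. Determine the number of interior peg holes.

Using the shoelace formula, 2A = |(18·(-4) − 8·(-19)) + (8·7 − (-12)·(-4)) + ((-12)·(-19) − 18·7)| = 190, so the area is 95.
Along each edge there are gcd(|Δx|,|Δy|)+1 lattice points, so counting each shared vertex once the boundary has gcd(10,15) + gcd(20,11) + gcd(30,26) = 5+1+2 = 8.
By Pick's theorem A = I + B/2 − 1, so I = 95 − 8/2 + 1 = 92.

92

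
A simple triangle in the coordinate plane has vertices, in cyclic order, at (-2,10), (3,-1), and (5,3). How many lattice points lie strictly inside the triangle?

The shoelace formula gives twice the area as |[(-2)·(-1) − 3·10] + [3·3 − 5·(-1)] + [5·10 − (-2)·3]| = 42, so the area is 21.
Along each edge there are gcd(|Δx|,|Δy|)+1 lattice points, so counting each shared vertex once the boundary has gcd(5,11) + gcd(2,4) + gcd(7,7) = 1+2+7 = 10.
Pick's theorem gives I = A − B/2 + 1 = 21 − 10/2 + 1 = 17.

17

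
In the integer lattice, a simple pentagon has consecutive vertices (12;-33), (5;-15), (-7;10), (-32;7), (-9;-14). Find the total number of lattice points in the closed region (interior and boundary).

By the shoelace formula, twice the signed area is |(12·(-15) − 5·(-33)) + (5·10 − (-7)·(-15)) + ((-7)·7 − (-32)·10) + ((-32)·(-14) − (-9)·7) + ((-9)·(-33) − 12·(-14))| = 1177, so the area is 1177/2.
The number of boundary lattice points is Σ gcd(|Δx|,|Δy|) = gcd(7,18) + gcd(12,25) + gcd(25,3) + gcd(23,21) + gcd(21,19) = 1+1+1+1+1 = 5.
Pick's theorem gives I = A − B/2 + 1 = 1177/2 − 5/2 + 1 = 587, so the closed region contains I + B = 587 + 5 = 592 lattice points.

592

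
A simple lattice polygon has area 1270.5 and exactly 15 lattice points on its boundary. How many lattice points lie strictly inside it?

Pick's theorem A = I + B/2 − 1 rearranges to I = A − B/2 + 1 = 1270.5 − 15/2 + 1 = 1264.

1264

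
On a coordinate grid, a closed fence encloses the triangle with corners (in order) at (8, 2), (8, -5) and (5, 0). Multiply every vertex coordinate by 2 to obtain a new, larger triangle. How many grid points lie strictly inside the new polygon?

Using the shoelace formula, 2A = |(8·(-5) − 8·2) + (8·0 − 5·(-5)) + (5·2 − 8·0)| = 21, so the area is 21/2.
Summing gcd(|Δx|,|Δy|) over the edges gives the boundary count: gcd(0,7) + gcd(3,5) + gcd(3,2) = 7+1+1 = 9.
Scaling by 2 multiplies the area by 2² = 4 (so the new area is 42) and multiplies the boundary lattice-point count by 2, giving 18.
By Pick's theorem, the interior count of the dilated polygon is 42 − 18/2 + 1 = 34.

34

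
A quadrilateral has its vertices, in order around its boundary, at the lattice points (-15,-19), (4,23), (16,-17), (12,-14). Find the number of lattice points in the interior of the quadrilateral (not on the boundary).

579

The shoelace formula gives twice the area as |((-15)·23 − 4·(-19)) + (4·(-17) − 16·23) + (16·(-14) − 12·(-17)) + (12·(-19) − (-15)·(-14))| = 1163, so the area is 1163/2.
Along each edge there are gcd(|Δx|,|Δy|)+1 lattice points, so counting each shared vertex once the boundary has gcd(19,42) + gcd(12,40) + gcd(4,3) + gcd(27,5) = 1+4+1+1 = 7.
By Pick's theorem A = I + B/2 − 1, so I = 1163/2 − 7/2 + 1 = 579.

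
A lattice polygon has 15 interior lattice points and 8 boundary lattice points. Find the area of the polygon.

18

By Pick's theorem, A = I + B/2 − 1 = 15 + 8/2 − 1 = 18.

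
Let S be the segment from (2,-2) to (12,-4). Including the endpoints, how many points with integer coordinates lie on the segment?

3

The number of lattice points on a segment between lattice points is gcd(|Δx|,|Δy|) + 1 = gcd(10,2) + 1 = 2 + 1 = 3.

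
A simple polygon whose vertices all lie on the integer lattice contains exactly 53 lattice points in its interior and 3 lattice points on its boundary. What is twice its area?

Pick's theorem states A = I + B/2 − 1, so A = 53 + 3/2 − 1 = 107/2.
Hence 2A = 107.

107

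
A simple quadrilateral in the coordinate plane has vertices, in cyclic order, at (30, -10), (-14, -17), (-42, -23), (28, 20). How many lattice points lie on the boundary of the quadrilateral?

The number of boundary lattice points is Σ gcd(|Δx|,|Δy|) = gcd(44,7) + gcd(28,6) + gcd(70,43) + gcd(2,30) = 1+2+1+2 = 6.

6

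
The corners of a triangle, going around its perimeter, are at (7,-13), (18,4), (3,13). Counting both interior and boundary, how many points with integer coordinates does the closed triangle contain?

181

By the shoelace formula, twice the signed area is |[7·4 − 18·(-13)] + [18·13 − 3·4] + [3·(-13) − 7·13]| = 354, so the area is 177.
The number of boundary lattice points is Σ gcd(|Δx|,|Δy|) = gcd(11,17) + gcd(15,9) + gcd(4,26) = 1+3+2 = 6.
Pick's theorem gives I = A − B/2 + 1 = 177 − 6/2 + 1 = 175, so the closed region contains I + B = 175 + 6 = 181 lattice points.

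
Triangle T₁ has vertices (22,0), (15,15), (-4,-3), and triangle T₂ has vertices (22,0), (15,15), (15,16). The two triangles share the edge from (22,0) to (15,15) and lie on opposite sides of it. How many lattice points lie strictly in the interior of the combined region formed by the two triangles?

The union is the simple quadrilateral with vertices (22,0), (-4,-3), (15,15), (15,16) in order.
The shoelace formula gives twice the area as |[22·(-3) − (-4)·0] + [(-4)·15 − 15·(-3)] + [15·16 − 15·15] + [15·0 − 22·16]| = 418, so the area is 209.
Summing gcd(|Δx|,|Δy|) over the edges gives the boundary count: gcd(26,3) + gcd(19,18) + gcd(0,1) + gcd(7,16) = 1+1+1+1 = 4.
By Pick's theorem I = A − B/2 + 1 = 209 − 4/2 + 1 = 208.

208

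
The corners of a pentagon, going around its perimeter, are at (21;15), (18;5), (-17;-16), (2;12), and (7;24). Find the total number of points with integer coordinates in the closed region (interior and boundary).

494

Using the shoelace formula, 2A = |(21·5 − 18·15) + (18·(-16) − (-17)·5) + ((-17)·12 − 2·(-16)) + (2·24 − 7·12) + (7·15 − 21·24)| = 975, so the area is 975/2.
Summing gcd(|Δx|,|Δy|) over the edges gives the boundary count: gcd(3,10) + gcd(35,21) + gcd(19,28) + gcd(5,12) + gcd(14,9) = 1+7+1+1+1 = 11.
Pick's theorem gives I = A − B/2 + 1 = 975/2 − 11/2 + 1 = 483, so the closed region contains I + B = 483 + 11 = 494 lattice points.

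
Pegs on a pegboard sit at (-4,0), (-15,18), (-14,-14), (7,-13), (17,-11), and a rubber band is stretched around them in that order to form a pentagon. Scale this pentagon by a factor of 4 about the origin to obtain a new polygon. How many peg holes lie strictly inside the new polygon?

By the shoelace formula, twice the signed area is |[(-4)·18 − (-15)·0] + [(-15)·(-14) − (-14)·18] + [(-14)·(-13) − 7·(-14)] + [7·(-11) − 17·(-13)] + [17·0 − (-4)·(-11)]| = 770, so the area is 385.
The number of boundary lattice points is Σ gcd(|Δx|,|Δy|) = gcd(11,18) + gcd(1,32) + gcd(21,1) + gcd(10,2) + gcd(21,11) = 1+1+1+2+1 = 6.
Scaling by 4 multiplies the area by 4² = 16 (so the new area is 6160) and multiplies the boundary lattice-point count by 4, giving 24.
By Pick's theorem, the interior count of the dilated polygon is 6160 − 24/2 + 1 = 6149.

6149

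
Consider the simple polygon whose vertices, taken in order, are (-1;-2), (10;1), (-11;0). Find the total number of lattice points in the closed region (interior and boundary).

By the shoelace formula, twice the signed area is |[(-1)·1 − 10·(-2)] + [10·0 − (-11)·1] + [(-11)·(-2) − (-1)·0]| = 52, so the area is 26.
Along each edge there are gcd(|Δx|,|Δy|)+1 lattice points, so counting each shared vertex once the boundary has gcd(11,3) + gcd(21,1) + gcd(10,2) = 1+1+2 = 4.
Pick's theorem gives I = A − B/2 + 1 = 26 − 4/2 + 1 = 25, so the closed region contains I + B = 25 + 4 = 29 lattice points.

29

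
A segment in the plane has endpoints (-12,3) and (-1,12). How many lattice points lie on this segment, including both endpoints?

2

The number of lattice points on a segment between lattice points is gcd(|Δx|,|Δy|) + 1 = gcd(11,9) + 1 = 1 + 1 = 2.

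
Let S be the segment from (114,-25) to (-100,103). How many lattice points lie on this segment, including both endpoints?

The number of lattice points on a segment between lattice points is gcd(|Δx|,|Δy|) + 1 = gcd(214,128) + 1 = 2 + 1 = 3.

3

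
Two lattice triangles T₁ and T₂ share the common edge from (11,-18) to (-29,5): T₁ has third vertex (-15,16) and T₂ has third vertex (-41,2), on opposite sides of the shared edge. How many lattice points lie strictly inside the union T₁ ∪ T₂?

The union is the simple quadrilateral with vertices (11,-18), (-15,16), (-29,5), (-41,2) in order.
By the shoelace formula, twice the signed area is |[11·16 − (-15)·(-18)] + [(-15)·5 − (-29)·16] + [(-29)·2 − (-41)·5] + [(-41)·(-18) − 11·2]| = 1158, so the area is 579.
Summing gcd(|Δx|,|Δy|) over the edges gives the boundary count: gcd(26,34) + gcd(14,11) + gcd(12,3) + gcd(52,20) = 2+1+3+4 = 10.
By Pick's theorem I = A − B/2 + 1 = 579 − 10/2 + 1 = 575.

575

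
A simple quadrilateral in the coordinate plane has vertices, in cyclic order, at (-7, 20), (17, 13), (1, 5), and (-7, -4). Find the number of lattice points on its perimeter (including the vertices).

34

Along each edge there are gcd(|Δx|,|Δy|)+1 lattice points, so counting each shared vertex once the boundary has gcd(24,7) + gcd(16,8) + gcd(8,9) + gcd(0,24) = 1+8+1+24 = 34.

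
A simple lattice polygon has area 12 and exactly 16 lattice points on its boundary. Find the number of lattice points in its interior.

5

From Pick's theorem, I = A − B/2 + 1 = 12 − 16/2 + 1 = 5.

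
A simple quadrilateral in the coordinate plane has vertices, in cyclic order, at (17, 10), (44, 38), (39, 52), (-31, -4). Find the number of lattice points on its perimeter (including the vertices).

Along each edge there are gcd(|Δx|,|Δy|)+1 lattice points, so counting each shared vertex once the boundary has gcd(27,28) + gcd(5,14) + gcd(70,56) + gcd(48,14) = 1+1+14+2 = 18.

18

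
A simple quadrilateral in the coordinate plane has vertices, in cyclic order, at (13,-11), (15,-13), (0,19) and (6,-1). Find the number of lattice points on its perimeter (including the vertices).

Summing gcd(|Δx|,|Δy|) over the edges gives the boundary count: gcd(2,2) + gcd(15,32) + gcd(6,20) + gcd(7,10) = 2+1+2+1 = 6.

6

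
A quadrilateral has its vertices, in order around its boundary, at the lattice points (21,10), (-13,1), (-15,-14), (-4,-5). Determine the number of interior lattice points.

By the shoelace formula, twice the signed area is |[21·1 − (-13)·10] + [(-13)·(-14) − (-15)·1] + [(-15)·(-5) − (-4)·(-14)] + [(-4)·10 − 21·(-5)]| = 432, so the area is 216.
Summing gcd(|Δx|,|Δy|) over the edges gives the boundary count: gcd(34,9) + gcd(2,15) + gcd(11,9) + gcd(25,15) = 1+1+1+5 = 8.
Pick's theorem gives I = A − B/2 + 1 = 216 − 8/2 + 1 = 213.

213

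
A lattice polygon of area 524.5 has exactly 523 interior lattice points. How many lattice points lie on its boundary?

Pick's theorem gives A = I + B/2 − 1, so B = 2(A − I + 1) = 2(524.5 − 523 + 1) = 5.

5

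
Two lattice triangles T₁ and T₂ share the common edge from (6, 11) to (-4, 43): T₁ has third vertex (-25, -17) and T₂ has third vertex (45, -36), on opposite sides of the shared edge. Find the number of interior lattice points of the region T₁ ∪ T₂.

The union is the simple quadrilateral with vertices (6, 11), (-25, -17), (-4, 43), (45, -36) in order.
By the shoelace formula, twice the signed area is |[6·(-17) − (-25)·11] + [(-25)·43 − (-4)·(-17)] + [(-4)·(-36) − 45·43] + [45·11 − 6·(-36)]| = 2050, so the area is 1025.
Summing gcd(|Δx|,|Δy|) over the edges gives the boundary count: gcd(31,28) + gcd(21,60) + gcd(49,79) + gcd(39,47) = 1+3+1+1 = 6.
By Pick's theorem I = A − B/2 + 1 = 1025 − 6/2 + 1 = 1023.

1023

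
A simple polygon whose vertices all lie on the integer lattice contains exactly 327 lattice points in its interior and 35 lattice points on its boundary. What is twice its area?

687

Pick's theorem states A = I + B/2 − 1, so A = 327 + 35/2 − 1 = 687/2.
Hence 2A = 687.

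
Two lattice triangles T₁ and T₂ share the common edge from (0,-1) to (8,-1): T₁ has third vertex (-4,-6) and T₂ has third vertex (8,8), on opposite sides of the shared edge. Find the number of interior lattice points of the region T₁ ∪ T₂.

51

The union is the simple quadrilateral with vertices (0,-1), (-4,-6), (8,-1), (8,8) in order.
The shoelace formula gives twice the area as |(0·(-6) − (-4)·(-1)) + ((-4)·(-1) − 8·(-6)) + (8·8 − 8·(-1)) + (8·(-1) − 0·8)| = 112, so the area is 56.
Summing gcd(|Δx|,|Δy|) over the edges gives the boundary count: gcd(4,5) + gcd(12,5) + gcd(0,9) + gcd(8,9) = 1+1+9+1 = 12.
By Pick's theorem I = A − B/2 + 1 = 56 − 12/2 + 1 = 51.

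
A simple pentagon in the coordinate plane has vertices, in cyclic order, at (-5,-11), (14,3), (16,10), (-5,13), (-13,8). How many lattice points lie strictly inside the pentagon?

The shoelace formula gives twice the area as |((-5)·3 − 14·(-11)) + (14·10 − 16·3) + (16·13 − (-5)·10) + ((-5)·8 − (-13)·13) + ((-13)·(-11) − (-5)·8)| = 801, so the area is 400.5.
Summing gcd(|Δx|,|Δy|) over the edges gives the boundary count: gcd(19,14) + gcd(2,7) + gcd(21,3) + gcd(8,5) + gcd(8,19) = 1+1+3+1+1 = 7.
Pick's theorem gives I = A − B/2 + 1 = 400.5 − 7/2 + 1 = 398.

398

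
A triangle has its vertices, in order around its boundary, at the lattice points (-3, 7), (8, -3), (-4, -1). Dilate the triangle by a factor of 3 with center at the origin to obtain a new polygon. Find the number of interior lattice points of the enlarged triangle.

By the shoelace formula, twice the signed area is |((-3)·(-3) − 8·7) + (8·(-1) − (-4)·(-3)) + ((-4)·7 − (-3)·(-1))| = 98, so the area is 49.
The number of boundary lattice points is Σ gcd(|Δx|,|Δy|) = gcd(11,10) + gcd(12,2) + gcd(1,8) = 1+2+1 = 4.
Scaling by 3 multiplies the area by 3² = 9 (so the new area is 441) and multiplies the boundary lattice-point count by 3, giving 12.
By Pick's theorem, the interior count of the dilated polygon is 441 − 12/2 + 1 = 436.

436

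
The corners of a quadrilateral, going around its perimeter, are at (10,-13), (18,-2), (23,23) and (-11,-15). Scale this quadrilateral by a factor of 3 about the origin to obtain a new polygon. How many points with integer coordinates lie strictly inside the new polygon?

Using the shoelace formula, 2A = |[10·(-2) − 18·(-13)] + [18·23 − 23·(-2)] + [23·(-15) − (-11)·23] + [(-11)·(-13) − 10·(-15)]| = 875, so the area is 875/2.
Along each edge there are gcd(|Δx|,|Δy|)+1 lattice points, so counting each shared vertex once the boundary has gcd(8,11) + gcd(5,25) + gcd(34,38) + gcd(21,2) = 1+5+2+1 = 9.
Scaling by 3 multiplies the area by 3² = 9 (so the new area is 7875/2) and multiplies the boundary lattice-point count by 3, giving 27.
By Pick's theorem, the interior count of the dilated polygon is 7875/2 − 27/2 + 1 = 3925.

3925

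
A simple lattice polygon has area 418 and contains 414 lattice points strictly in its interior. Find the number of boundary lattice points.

Pick's theorem gives A = I + B/2 − 1, so B = 2(A − I + 1) = 2(418 − 414 + 1) = 10.

10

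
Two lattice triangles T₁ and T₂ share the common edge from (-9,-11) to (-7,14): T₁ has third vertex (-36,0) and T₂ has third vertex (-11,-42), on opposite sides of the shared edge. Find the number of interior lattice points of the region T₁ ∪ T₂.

352

The union is the simple quadrilateral with vertices (-9,-11), (-36,0), (-7,14), (-11,-42) in order.
Using the shoelace formula, 2A = |[(-9)·0 − (-36)·(-11)] + [(-36)·14 − (-7)·0] + [(-7)·(-42) − (-11)·14] + [(-11)·(-11) − (-9)·(-42)]| = 709, so the area is 709/2.
The number of boundary lattice points is Σ gcd(|Δx|,|Δy|) = gcd(27,11) + gcd(29,14) + gcd(4,56) + gcd(2,31) = 1+1+4+1 = 7.
By Pick's theorem I = A − B/2 + 1 = 709/2 − 7/2 + 1 = 352.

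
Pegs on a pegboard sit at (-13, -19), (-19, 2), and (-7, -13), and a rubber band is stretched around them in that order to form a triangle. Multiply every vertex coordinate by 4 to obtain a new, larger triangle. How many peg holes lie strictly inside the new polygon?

The shoelace formula gives twice the area as |[(-13)·2 − (-19)·(-19)] + [(-19)·(-13) − (-7)·2] + [(-7)·(-19) − (-13)·(-13)]| = 162, so the area is 81.
The number of boundary lattice points is Σ gcd(|Δx|,|Δy|) = gcd(6,21) + gcd(12,15) + gcd(6,6) = 3+3+6 = 12.
Scaling by 4 multiplies the area by 4² = 16 (so the new area is 1296) and multiplies the boundary lattice-point count by 4, giving 48.
By Pick's theorem, the interior count of the dilated polygon is 1296 − 48/2 + 1 = 1273.

1273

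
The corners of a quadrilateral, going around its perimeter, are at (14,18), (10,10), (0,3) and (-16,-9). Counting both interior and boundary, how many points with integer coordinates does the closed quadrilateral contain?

69

Using the shoelace formula, 2A = |[14·10 − 10·18] + [10·3 − 0·10] + [0·(-9) − (-16)·3] + [(-16)·18 − 14·(-9)]| = 124, so the area is 62.
Summing gcd(|Δx|,|Δy|) over the edges gives the boundary count: gcd(4,8) + gcd(10,7) + gcd(16,12) + gcd(30,27) = 4+1+4+3 = 12.
Pick's theorem gives I = A − B/2 + 1 = 62 − 12/2 + 1 = 57, so the closed region contains I + B = 57 + 12 = 69 lattice points.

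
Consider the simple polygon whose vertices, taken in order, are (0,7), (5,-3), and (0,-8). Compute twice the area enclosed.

75

The shoelace formula gives twice the area as |[0·(-3) − 5·7] + [5·(-8) − 0·(-3)] + [0·7 − 0·(-8)]| = 75, so the area is 37.5.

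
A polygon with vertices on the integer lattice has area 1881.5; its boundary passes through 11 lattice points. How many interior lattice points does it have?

1877

From Pick's theorem, I = A − B/2 + 1 = 1881.5 − 11/2 + 1 = 1877.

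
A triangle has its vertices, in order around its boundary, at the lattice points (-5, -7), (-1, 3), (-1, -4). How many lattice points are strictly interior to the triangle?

Using the shoelace formula, 2A = |((-5)·3 − (-1)·(-7)) + ((-1)·(-4) − (-1)·3) + ((-1)·(-7) − (-5)·(-4))| = 28, so the area is 14.
Summing gcd(|Δx|,|Δy|) over the edges gives the boundary count: gcd(4,10) + gcd(0,7) + gcd(4,3) = 2+7+1 = 10.
Pick's theorem gives I = A − B/2 + 1 = 14 − 10/2 + 1 = 10.

10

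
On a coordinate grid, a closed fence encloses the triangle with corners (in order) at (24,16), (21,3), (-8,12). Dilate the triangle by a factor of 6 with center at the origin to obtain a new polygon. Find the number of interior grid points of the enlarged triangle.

The shoelace formula gives twice the area as |(24·3 − 21·16) + (21·12 − (-8)·3) + ((-8)·16 − 24·12)| = 404, so the area is 202.
The number of boundary lattice points is Σ gcd(|Δx|,|Δy|) = gcd(3,13) + gcd(29,9) + gcd(32,4) = 1+1+4 = 6.
Scaling by 6 multiplies the area by 6² = 36 (so the new area is 7272) and multiplies the boundary lattice-point count by 6, giving 36.
By Pick's theorem, the interior count of the dilated polygon is 7272 − 36/2 + 1 = 7255.

7255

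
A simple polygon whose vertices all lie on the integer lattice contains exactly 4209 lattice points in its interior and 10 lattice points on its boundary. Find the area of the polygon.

By Pick's theorem, A = I + B/2 − 1 = 4209 + 10/2 − 1 = 4213.

4213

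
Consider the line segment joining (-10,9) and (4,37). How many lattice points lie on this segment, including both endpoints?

15

The number of lattice points on a segment between lattice points is gcd(|Δx|,|Δy|) + 1 = gcd(14,28) + 1 = 14 + 1 = 15.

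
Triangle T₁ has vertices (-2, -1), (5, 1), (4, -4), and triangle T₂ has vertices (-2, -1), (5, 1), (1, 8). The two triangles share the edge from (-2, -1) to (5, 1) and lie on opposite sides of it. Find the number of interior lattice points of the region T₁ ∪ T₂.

42

The union is the simple quadrilateral with vertices (-2, -1), (4, -4), (5, 1), (1, 8) in order.
The shoelace formula gives twice the area as |[(-2)·(-4) − 4·(-1)] + [4·1 − 5·(-4)] + [5·8 − 1·1] + [1·(-1) − (-2)·8]| = 90, so the area is 45.
The number of boundary lattice points is Σ gcd(|Δx|,|Δy|) = gcd(6,3) + gcd(1,5) + gcd(4,7) + gcd(3,9) = 3+1+1+3 = 8.
By Pick's theorem I = A − B/2 + 1 = 45 − 8/2 + 1 = 42.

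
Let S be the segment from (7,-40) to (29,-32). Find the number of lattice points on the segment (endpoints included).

3

The number of lattice points on a segment between lattice points is gcd(|Δx|,|Δy|) + 1 = gcd(22,8) + 1 = 2 + 1 = 3.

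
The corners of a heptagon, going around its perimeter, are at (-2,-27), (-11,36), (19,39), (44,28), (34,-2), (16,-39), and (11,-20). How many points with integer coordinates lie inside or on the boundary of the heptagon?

The shoelace formula gives twice the area as |((-2)·36 − (-11)·(-27)) + ((-11)·39 − 19·36) + (19·28 − 44·39) + (44·(-2) − 34·28) + (34·(-39) − 16·(-2)) + (16·(-20) − 11·(-39)) + (11·(-27) − (-2)·(-20))| = 5228, so the area is 2614.
Summing gcd(|Δx|,|Δy|) over the edges gives the boundary count: gcd(9,63) + gcd(30,3) + gcd(25,11) + gcd(10,30) + gcd(18,37) + gcd(5,19) + gcd(13,7) = 9+3+1+10+1+1+1 = 26.
Pick's theorem gives I = A − B/2 + 1 = 2614 − 26/2 + 1 = 2602, so the closed region contains I + B = 2602 + 26 = 2628 lattice points.

2628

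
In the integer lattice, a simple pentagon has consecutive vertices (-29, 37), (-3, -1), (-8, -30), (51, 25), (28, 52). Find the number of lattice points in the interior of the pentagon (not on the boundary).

By the shoelace formula, twice the signed area is |((-29)·(-1) − (-3)·37) + ((-3)·(-30) − (-8)·(-1)) + ((-8)·25 − 51·(-30)) + (51·52 − 28·25) + (28·37 − (-29)·52)| = 6048, so the area is 3024.
Summing gcd(|Δx|,|Δy|) over the edges gives the boundary count: gcd(26,38) + gcd(5,29) + gcd(59,55) + gcd(23,27) + gcd(57,15) = 2+1+1+1+3 = 8.
Pick's theorem gives I = A − B/2 + 1 = 3024 − 8/2 + 1 = 3021.

3021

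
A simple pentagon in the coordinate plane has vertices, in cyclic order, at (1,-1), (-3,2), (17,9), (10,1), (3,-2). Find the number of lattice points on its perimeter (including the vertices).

Summing gcd(|Δx|,|Δy|) over the edges gives the boundary count: gcd(4,3) + gcd(20,7) + gcd(7,8) + gcd(7,3) + gcd(2,1) = 1+1+1+1+1 = 5.

5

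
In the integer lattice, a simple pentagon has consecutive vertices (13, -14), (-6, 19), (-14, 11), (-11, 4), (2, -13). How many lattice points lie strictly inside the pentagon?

Using the shoelace formula, 2A = |[13·19 − (-6)·(-14)] + [(-6)·11 − (-14)·19] + [(-14)·4 − (-11)·11] + [(-11)·(-13) − 2·4] + [2·(-14) − 13·(-13)]| = 704, so the area is 352.
Along each edge there are gcd(|Δx|,|Δy|)+1 lattice points, so counting each shared vertex once the boundary has gcd(19,33) + gcd(8,8) + gcd(3,7) + gcd(13,17) + gcd(11,1) = 1+8+1+1+1 = 12.
By Pick's theorem A = I + B/2 − 1, so I = 352 − 12/2 + 1 = 347.

347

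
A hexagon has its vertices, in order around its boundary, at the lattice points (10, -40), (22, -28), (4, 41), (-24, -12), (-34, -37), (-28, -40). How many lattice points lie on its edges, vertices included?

The number of boundary lattice points is Σ gcd(|Δx|,|Δy|) = gcd(12,12) + gcd(18,69) + gcd(28,53) + gcd(10,25) + gcd(6,3) + gcd(38,0) = 12+3+1+5+3+38 = 62.

62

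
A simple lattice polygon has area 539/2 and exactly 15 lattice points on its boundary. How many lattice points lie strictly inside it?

263

From Pick's theorem, I = A − B/2 + 1 = 539/2 − 15/2 + 1 = 263.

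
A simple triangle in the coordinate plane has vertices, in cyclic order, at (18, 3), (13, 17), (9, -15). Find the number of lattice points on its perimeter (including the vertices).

The number of boundary lattice points is Σ gcd(|Δx|,|Δy|) = gcd(5,14) + gcd(4,32) + gcd(9,18) = 1+4+9 = 14.

14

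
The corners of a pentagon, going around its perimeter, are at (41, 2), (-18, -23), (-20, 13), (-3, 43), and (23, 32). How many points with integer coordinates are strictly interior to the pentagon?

2382

By the shoelace formula, twice the signed area is |[41·(-23) − (-18)·2] + [(-18)·13 − (-20)·(-23)] + [(-20)·43 − (-3)·13] + [(-3)·32 − 23·43] + [23·2 − 41·32]| = 4773, so the area is 2386.5.
The number of boundary lattice points is Σ gcd(|Δx|,|Δy|) = gcd(59,25) + gcd(2,36) + gcd(17,30) + gcd(26,11) + gcd(18,30) = 1+2+1+1+6 = 11.
By Pick's theorem A = I + B/2 − 1, so I = 2386.5 − 11/2 + 1 = 2382.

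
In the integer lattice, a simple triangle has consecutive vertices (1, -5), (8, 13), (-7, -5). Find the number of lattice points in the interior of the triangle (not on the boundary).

The shoelace formula gives twice the area as |[1·13 − 8·(-5)] + [8·(-5) − (-7)·13] + [(-7)·(-5) − 1·(-5)]| = 144, so the area is 72.
Summing gcd(|Δx|,|Δy|) over the edges gives the boundary count: gcd(7,18) + gcd(15,18) + gcd(8,0) = 1+3+8 = 12.
Pick's theorem gives I = A − B/2 + 1 = 72 − 12/2 + 1 = 67.

67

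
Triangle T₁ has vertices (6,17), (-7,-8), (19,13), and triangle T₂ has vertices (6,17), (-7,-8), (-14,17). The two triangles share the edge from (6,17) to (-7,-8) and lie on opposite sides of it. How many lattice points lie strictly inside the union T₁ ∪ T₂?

428

The union is the simple quadrilateral with vertices (6,17), (19,13), (-7,-8), (-14,17) in order.
The shoelace formula gives twice the area as |[6·13 − 19·17] + [19·(-8) − (-7)·13] + [(-7)·17 − (-14)·(-8)] + [(-14)·17 − 6·17]| = 877, so the area is 877/2.
The number of boundary lattice points is Σ gcd(|Δx|,|Δy|) = gcd(13,4) + gcd(26,21) + gcd(7,25) + gcd(20,0) = 1+1+1+20 = 23.
By Pick's theorem I = A − B/2 + 1 = 877/2 − 23/2 + 1 = 428.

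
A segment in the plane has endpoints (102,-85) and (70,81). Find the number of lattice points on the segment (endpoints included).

3

The number of lattice points on a segment between lattice points is gcd(|Δx|,|Δy|) + 1 = gcd(32,166) + 1 = 2 + 1 = 3.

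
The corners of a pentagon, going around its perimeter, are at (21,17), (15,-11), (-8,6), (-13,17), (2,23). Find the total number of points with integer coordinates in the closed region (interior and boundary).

667

Using the shoelace formula, 2A = |(21·(-11) − 15·17) + (15·6 − (-8)·(-11)) + ((-8)·17 − (-13)·6) + ((-13)·23 − 2·17) + (2·17 − 21·23)| = 1324, so the area is 662.
The number of boundary lattice points is Σ gcd(|Δx|,|Δy|) = gcd(6,28) + gcd(23,17) + gcd(5,11) + gcd(15,6) + gcd(19,6) = 2+1+1+3+1 = 8.
Pick's theorem gives I = A − B/2 + 1 = 662 − 8/2 + 1 = 659, so the closed region contains I + B = 659 + 8 = 667 lattice points.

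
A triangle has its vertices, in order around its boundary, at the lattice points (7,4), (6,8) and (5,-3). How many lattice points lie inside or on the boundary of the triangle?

10

The shoelace formula gives twice the area as |(7·8 − 6·4) + (6·(-3) − 5·8) + (5·4 − 7·(-3))| = 15, so the area is 7.5.
The number of boundary lattice points is Σ gcd(|Δx|,|Δy|) = gcd(1,4) + gcd(1,11) + gcd(2,7) = 1+1+1 = 3.
Pick's theorem gives I = A − B/2 + 1 = 7.5 − 3/2 + 1 = 7, so the closed region contains I + B = 7 + 3 = 10 lattice points.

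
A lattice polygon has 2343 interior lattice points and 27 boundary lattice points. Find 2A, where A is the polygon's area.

4711

By Pick's theorem, A = I + B/2 − 1 = 2343 + 27/2 − 1 = 4711/2.
Hence 2A = 4711.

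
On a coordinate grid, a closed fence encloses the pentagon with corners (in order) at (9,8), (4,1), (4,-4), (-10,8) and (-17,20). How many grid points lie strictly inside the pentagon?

The shoelace formula gives twice the area as |(9·1 − 4·8) + (4·(-4) − 4·1) + (4·8 − (-10)·(-4)) + ((-10)·20 − (-17)·8) + ((-17)·8 − 9·20)| = 431, so the area is 431/2.
Summing gcd(|Δx|,|Δy|) over the edges gives the boundary count: gcd(5,7) + gcd(0,5) + gcd(14,12) + gcd(7,12) + gcd(26,12) = 1+5+2+1+2 = 11.
Pick's theorem gives I = A − B/2 + 1 = 431/2 − 11/2 + 1 = 211.

211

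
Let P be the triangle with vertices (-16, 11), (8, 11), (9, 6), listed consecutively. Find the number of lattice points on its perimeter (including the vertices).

30

The number of boundary lattice points is Σ gcd(|Δx|,|Δy|) = gcd(24,0) + gcd(1,5) + gcd(25,5) = 24+1+5 = 30.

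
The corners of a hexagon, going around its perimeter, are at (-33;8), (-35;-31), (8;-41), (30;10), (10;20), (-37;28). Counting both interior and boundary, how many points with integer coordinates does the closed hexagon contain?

3232

Using the shoelace formula, 2A = |[(-33)·(-31) − (-35)·8] + [(-35)·(-41) − 8·(-31)] + [8·10 − 30·(-41)] + [30·20 − 10·10] + [10·28 − (-37)·20] + [(-37)·8 − (-33)·28]| = 6444, so the area is 3222.
Summing gcd(|Δx|,|Δy|) over the edges gives the boundary count: gcd(2,39) + gcd(43,10) + gcd(22,51) + gcd(20,10) + gcd(47,8) + gcd(4,20) = 1+1+1+10+1+4 = 18.
Pick's theorem gives I = A − B/2 + 1 = 3222 − 18/2 + 1 = 3214, so the closed region contains I + B = 3214 + 18 = 3232 lattice points.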